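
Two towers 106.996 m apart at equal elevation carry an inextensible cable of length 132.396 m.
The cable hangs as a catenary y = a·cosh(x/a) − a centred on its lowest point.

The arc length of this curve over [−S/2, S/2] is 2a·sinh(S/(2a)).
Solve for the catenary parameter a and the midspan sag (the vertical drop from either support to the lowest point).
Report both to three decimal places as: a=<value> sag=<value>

seed: a₀ = √(S³/(24(L−S))) = √(106.996³/(24·25.400)) = 44.825881
iter 1: u=1.193462  f(a)=+1.872e+00  f'(a)=-1.303e+00  a ← 44.825881 − (+1.872e+00/-1.303e+00) = 46.262048
iter 2: u=1.156412  f(a)=+9.371e-02  f'(a)=-1.176e+00  a ← 46.262048 − (+9.371e-02/-1.176e+00) = 46.341758
iter 3: u=1.154423  f(a)=+2.623e-04  f'(a)=-1.169e+00  a ← 46.341758 − (+2.623e-04/-1.169e+00) = 46.341982
iter 4: u=1.154418  f(a)=+2.069e-09  f'(a)=-1.169e+00  a ← 46.341982 − (+2.069e-09/-1.169e+00) = 46.341982
iter 5: u=1.154418  f(a)=-2.842e-14  f'(a)=-1.169e+00  a ← 46.341982 − (-2.842e-14/-1.169e+00) = 46.341982
converged: |Δa| < 1e-12 after 5 iterations
sag = a·(cosh(S/(2a)) − 1) = 46.341982·(cosh(1.154418) − 1) = 34.464914
T_max/T_min = cosh(S/(2a)) = 1.743708

a=46.342 sag=34.465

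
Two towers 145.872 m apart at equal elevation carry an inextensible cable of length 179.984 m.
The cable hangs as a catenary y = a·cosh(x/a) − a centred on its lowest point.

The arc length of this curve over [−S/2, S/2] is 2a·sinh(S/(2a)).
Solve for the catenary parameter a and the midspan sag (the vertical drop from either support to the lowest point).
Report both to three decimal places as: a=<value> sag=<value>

a=63.627 sag=46.586

seed: a₀ = √(S³/(24(L−S))) = √(145.872³/(24·34.112)) = 61.574188
iter 1: u=1.184522  f(a)=+2.475e+00  f'(a)=-1.271e+00  a ← 61.574188 − (+2.475e+00/-1.271e+00) = 63.520494
iter 2: u=1.148228  f(a)=+1.222e-01  f'(a)=-1.149e+00  a ← 63.520494 − (+1.222e-01/-1.149e+00) = 63.626854
iter 3: u=1.146308  f(a)=+3.321e-04  f'(a)=-1.142e+00  a ← 63.626854 − (+3.321e-04/-1.142e+00) = 63.627145
iter 4: u=1.146303  f(a)=+2.468e-09  f'(a)=-1.142e+00  a ← 63.627145 − (+2.468e-09/-1.142e+00) = 63.627145
iter 5: u=1.146303  f(a)=-2.842e-14  f'(a)=-1.142e+00  a ← 63.627145 − (-2.842e-14/-1.142e+00) = 63.627145
converged: |Δa| < 1e-12 after 5 iterations
sag = a·(cosh(S/(2a)) − 1) = 63.627145·(cosh(1.146303) − 1) = 46.586165
T_max/T_min = cosh(S/(2a)) = 1.732174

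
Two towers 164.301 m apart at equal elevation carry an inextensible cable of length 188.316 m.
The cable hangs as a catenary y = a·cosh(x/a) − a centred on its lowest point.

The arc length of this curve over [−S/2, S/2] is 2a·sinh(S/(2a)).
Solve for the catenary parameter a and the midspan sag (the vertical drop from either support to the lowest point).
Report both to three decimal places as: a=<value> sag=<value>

seed: a₀ = √(S³/(24(L−S))) = √(164.301³/(24·24.015)) = 87.722983
iter 1: u=0.936476  f(a)=+1.075e+00  f'(a)=-5.971e-01  a ← 87.722983 − (+1.075e+00/-5.971e-01) = 89.523964
iter 2: u=0.917637  f(a)=+3.401e-02  f'(a)=-5.598e-01  a ← 89.523964 − (+3.401e-02/-5.598e-01) = 89.584709
iter 3: u=0.917015  f(a)=+3.647e-05  f'(a)=-5.586e-01  a ← 89.584709 − (+3.647e-05/-5.586e-01) = 89.584774
iter 4: u=0.917014  f(a)=+4.206e-11  f'(a)=-5.586e-01  a ← 89.584774 − (+4.206e-11/-5.586e-01) = 89.584774
converged: |Δa| < 1e-12 after 4 iterations
sag = a·(cosh(S/(2a)) − 1) = 89.584774·(cosh(0.917014) − 1) = 40.381224
T_max/T_min = cosh(S/(2a)) = 1.450760

a=89.585 sag=40.381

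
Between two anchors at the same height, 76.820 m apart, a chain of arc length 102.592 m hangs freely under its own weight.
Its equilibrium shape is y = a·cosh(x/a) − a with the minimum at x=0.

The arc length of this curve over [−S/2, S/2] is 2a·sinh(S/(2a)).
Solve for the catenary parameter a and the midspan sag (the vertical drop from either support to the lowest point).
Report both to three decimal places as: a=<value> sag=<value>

seed: a₀ = √(S³/(24(L−S))) = √(76.820³/(24·25.772)) = 27.072713
iter 1: u=1.418772  f(a)=+2.722e+00  f'(a)=-2.316e+00  a ← 27.072713 − (+2.722e+00/-2.316e+00) = 28.248008
iter 2: u=1.359742  f(a)=+1.873e-01  f'(a)=-2.007e+00  a ← 28.248008 − (+1.873e-01/-2.007e+00) = 28.341313
iter 3: u=1.355265  f(a)=+1.031e-03  f'(a)=-1.985e+00  a ← 28.341313 − (+1.031e-03/-1.985e+00) = 28.341832
iter 4: u=1.355241  f(a)=+3.167e-08  f'(a)=-1.985e+00  a ← 28.341832 − (+3.167e-08/-1.985e+00) = 28.341832
iter 5: u=1.355241  f(a)=-1.421e-14  f'(a)=-1.985e+00  a ← 28.341832 − (-1.421e-14/-1.985e+00) = 28.341832
converged: |Δa| < 1e-12 after 5 iterations
sag = a·(cosh(S/(2a)) − 1) = 28.341832·(cosh(1.355241) − 1) = 30.263108
T_max/T_min = cosh(S/(2a)) = 2.067789

a=28.342 sag=30.263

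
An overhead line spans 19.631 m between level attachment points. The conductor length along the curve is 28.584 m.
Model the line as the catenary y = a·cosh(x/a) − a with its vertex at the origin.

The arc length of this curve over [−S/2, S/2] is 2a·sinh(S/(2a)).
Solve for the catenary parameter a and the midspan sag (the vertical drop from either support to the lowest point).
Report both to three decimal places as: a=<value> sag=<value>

seed: a₀ = √(S³/(24(L−S))) = √(19.631³/(24·8.953)) = 5.933675
iter 1: u=1.654203  f(a)=+1.308e+00  f'(a)=-3.928e+00  a ← 5.933675 − (+1.308e+00/-3.928e+00) = 6.266602
iter 2: u=1.566319  f(a)=+1.181e-01  f'(a)=-3.248e+00  a ← 6.266602 − (+1.181e-01/-3.248e+00) = 6.302977
iter 3: u=1.557280  f(a)=+1.176e-03  f'(a)=-3.184e+00  a ← 6.302977 − (+1.176e-03/-3.184e+00) = 6.303346
iter 4: u=1.557189  f(a)=+1.190e-07  f'(a)=-3.183e+00  a ← 6.303346 − (+1.190e-07/-3.183e+00) = 6.303346
iter 5: u=1.557189  f(a)=+7.105e-15  f'(a)=-3.183e+00  a ← 6.303346 − (+7.105e-15/-3.183e+00) = 6.303346
converged: |Δa| < 1e-12 after 5 iterations
sag = a·(cosh(S/(2a)) − 1) = 6.303346·(cosh(1.557189) − 1) = 9.316943
T_max/T_min = cosh(S/(2a)) = 2.478095

a=6.303 sag=9.317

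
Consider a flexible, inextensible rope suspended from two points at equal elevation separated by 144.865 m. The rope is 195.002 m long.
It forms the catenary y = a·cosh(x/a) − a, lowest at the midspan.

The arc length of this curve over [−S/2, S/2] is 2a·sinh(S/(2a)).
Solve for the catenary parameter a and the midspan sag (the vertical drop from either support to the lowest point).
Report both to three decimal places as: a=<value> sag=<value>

a=52.690 sag=58.137

seed: a₀ = √(S³/(24(L−S))) = √(144.865³/(24·50.137)) = 50.264390
iter 1: u=1.441030  f(a)=+5.471e+00  f'(a)=-2.441e+00  a ← 50.264390 − (+5.471e+00/-2.441e+00) = 52.505400
iter 2: u=1.379525  f(a)=+3.871e-01  f'(a)=-2.107e+00  a ← 52.505400 − (+3.871e-01/-2.107e+00) = 52.689155
iter 3: u=1.374714  f(a)=+2.265e-03  f'(a)=-2.082e+00  a ← 52.689155 − (+2.265e-03/-2.082e+00) = 52.690242
iter 4: u=1.374685  f(a)=+7.854e-08  f'(a)=-2.082e+00  a ← 52.690242 − (+7.854e-08/-2.082e+00) = 52.690242
iter 5: u=1.374685  f(a)=+0.000e+00  f'(a)=-2.082e+00  a ← 52.690242 − (+0.000e+00/-2.082e+00) = 52.690242
converged: |Δa| < 1e-12 after 5 iterations
sag = a·(cosh(S/(2a)) − 1) = 52.690242·(cosh(1.374685) − 1) = 58.137131
T_max/T_min = cosh(S/(2a)) = 2.103376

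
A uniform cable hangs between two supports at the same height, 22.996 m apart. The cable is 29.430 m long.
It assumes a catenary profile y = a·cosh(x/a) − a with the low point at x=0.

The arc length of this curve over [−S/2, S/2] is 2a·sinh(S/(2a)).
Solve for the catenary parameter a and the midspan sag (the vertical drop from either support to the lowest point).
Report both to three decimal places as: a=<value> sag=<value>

seed: a₀ = √(S³/(24(L−S))) = √(22.996³/(24·6.434)) = 8.874263
iter 1: u=1.295657  f(a)=+5.621e-01  f'(a)=-1.709e+00  a ← 8.874263 − (+5.621e-01/-1.709e+00) = 9.203288
iter 2: u=1.249336  f(a)=+3.278e-02  f'(a)=-1.515e+00  a ← 9.203288 − (+3.278e-02/-1.515e+00) = 9.224928
iter 3: u=1.246405  f(a)=+1.267e-04  f'(a)=-1.503e+00  a ← 9.224928 − (+1.267e-04/-1.503e+00) = 9.225012
iter 4: u=1.246394  f(a)=+1.909e-09  f'(a)=-1.503e+00  a ← 9.225012 − (+1.909e-09/-1.503e+00) = 9.225012
iter 5: u=1.246394  f(a)=-3.553e-15  f'(a)=-1.503e+00  a ← 9.225012 − (-3.553e-15/-1.503e+00) = 9.225012
converged: |Δa| < 1e-12 after 5 iterations
sag = a·(cosh(S/(2a)) − 1) = 9.225012·(cosh(1.246394) − 1) = 8.142546
T_max/T_min = cosh(S/(2a)) = 1.882660

a=9.225 sag=8.143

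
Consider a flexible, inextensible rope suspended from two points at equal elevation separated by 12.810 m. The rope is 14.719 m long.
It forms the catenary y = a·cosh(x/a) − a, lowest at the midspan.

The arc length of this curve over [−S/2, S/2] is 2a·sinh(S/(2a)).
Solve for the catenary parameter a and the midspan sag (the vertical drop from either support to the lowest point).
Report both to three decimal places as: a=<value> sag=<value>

seed: a₀ = √(S³/(24(L−S))) = √(12.810³/(24·1.909)) = 6.773531
iter 1: u=0.945593  f(a)=+8.719e-02  f'(a)=-6.157e-01  a ← 6.773531 − (+8.719e-02/-6.157e-01) = 6.915135
iter 2: u=0.926229  f(a)=+2.809e-03  f'(a)=-5.766e-01  a ← 6.915135 − (+2.809e-03/-5.766e-01) = 6.920007
iter 3: u=0.925577  f(a)=+3.131e-06  f'(a)=-5.753e-01  a ← 6.920007 − (+3.131e-06/-5.753e-01) = 6.920012
iter 4: u=0.925576  f(a)=+3.897e-12  f'(a)=-5.753e-01  a ← 6.920012 − (+3.897e-12/-5.753e-01) = 6.920012
converged: |Δa| < 1e-12 after 4 iterations
sag = a·(cosh(S/(2a)) − 1) = 6.920012·(cosh(0.925576) − 1) = 3.181909
T_max/T_min = cosh(S/(2a)) = 1.459813

a=6.920 sag=3.182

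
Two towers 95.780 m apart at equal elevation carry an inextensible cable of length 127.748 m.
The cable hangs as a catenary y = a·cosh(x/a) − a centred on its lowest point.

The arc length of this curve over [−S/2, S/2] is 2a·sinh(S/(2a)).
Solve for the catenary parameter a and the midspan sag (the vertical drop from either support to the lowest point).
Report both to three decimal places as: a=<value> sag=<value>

seed: a₀ = √(S³/(24(L−S))) = √(95.780³/(24·31.968)) = 33.841445
iter 1: u=1.415129  f(a)=+3.358e+00  f'(a)=-2.296e+00  a ← 33.841445 − (+3.358e+00/-2.296e+00) = 35.304121
iter 2: u=1.356499  f(a)=+2.300e-01  f'(a)=-1.991e+00  a ← 35.304121 − (+2.300e-01/-1.991e+00) = 35.419622
iter 3: u=1.352075  f(a)=+1.254e-03  f'(a)=-1.969e+00  a ← 35.419622 − (+1.254e-03/-1.969e+00) = 35.420259
iter 4: u=1.352051  f(a)=+3.774e-08  f'(a)=-1.969e+00  a ← 35.420259 − (+3.774e-08/-1.969e+00) = 35.420259
iter 5: u=1.352051  f(a)=-1.421e-14  f'(a)=-1.969e+00  a ← 35.420259 − (-1.421e-14/-1.969e+00) = 35.420259
converged: |Δa| < 1e-12 after 5 iterations
sag = a·(cosh(S/(2a)) − 1) = 35.420259·(cosh(1.352051) − 1) = 37.617284
T_max/T_min = cosh(S/(2a)) = 2.062027

a=35.420 sag=37.617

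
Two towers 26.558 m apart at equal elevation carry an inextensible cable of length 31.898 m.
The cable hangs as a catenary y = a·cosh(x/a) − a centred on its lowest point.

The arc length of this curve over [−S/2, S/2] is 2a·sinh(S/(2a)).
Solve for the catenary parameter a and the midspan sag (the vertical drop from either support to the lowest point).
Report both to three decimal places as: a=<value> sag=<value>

a=12.439 sag=7.787

seed: a₀ = √(S³/(24(L−S))) = √(26.558³/(24·5.340)) = 12.089736
iter 1: u=1.098370  f(a)=+3.315e-01  f'(a)=-9.947e-01  a ← 12.089736 − (+3.315e-01/-9.947e-01) = 12.423036
iter 2: u=1.068901  f(a)=+1.420e-02  f'(a)=-9.111e-01  a ← 12.423036 − (+1.420e-02/-9.111e-01) = 12.438627
iter 3: u=1.067562  f(a)=+2.866e-05  f'(a)=-9.074e-01  a ← 12.438627 − (+2.866e-05/-9.074e-01) = 12.438658
iter 4: u=1.067559  f(a)=+1.172e-10  f'(a)=-9.074e-01  a ← 12.438658 − (+1.172e-10/-9.074e-01) = 12.438658
iter 5: u=1.067559  f(a)=+3.553e-15  f'(a)=-9.074e-01  a ← 12.438658 − (+3.553e-15/-9.074e-01) = 12.438658
converged: |Δa| < 1e-12 after 5 iterations
sag = a·(cosh(S/(2a)) − 1) = 12.438658·(cosh(1.067559) − 1) = 7.787335
T_max/T_min = cosh(S/(2a)) = 1.626059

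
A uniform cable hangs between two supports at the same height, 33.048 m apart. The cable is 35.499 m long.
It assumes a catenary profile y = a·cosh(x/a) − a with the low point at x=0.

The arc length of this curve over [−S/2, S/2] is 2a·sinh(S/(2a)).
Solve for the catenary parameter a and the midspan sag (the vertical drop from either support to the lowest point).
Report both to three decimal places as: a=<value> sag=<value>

seed: a₀ = √(S³/(24(L−S))) = √(33.048³/(24·2.451)) = 24.770826
iter 1: u=0.667075  f(a)=+5.511e-02  f'(a)=-2.068e-01  a ← 24.770826 − (+5.511e-02/-2.068e-01) = 25.037286
iter 2: u=0.659976  f(a)=+9.019e-04  f'(a)=-2.001e-01  a ← 25.037286 − (+9.019e-04/-2.001e-01) = 25.041793
iter 3: u=0.659857  f(a)=+2.505e-07  f'(a)=-2.000e-01  a ← 25.041793 − (+2.505e-07/-2.000e-01) = 25.041794
iter 4: u=0.659857  f(a)=+1.421e-14  f'(a)=-2.000e-01  a ← 25.041794 − (+1.421e-14/-2.000e-01) = 25.041794
converged: |Δa| < 1e-12 after 4 iterations
sag = a·(cosh(S/(2a)) − 1) = 25.041794·(cosh(0.659857) − 1) = 5.652443
T_max/T_min = cosh(S/(2a)) = 1.225720

a=25.042 sag=5.652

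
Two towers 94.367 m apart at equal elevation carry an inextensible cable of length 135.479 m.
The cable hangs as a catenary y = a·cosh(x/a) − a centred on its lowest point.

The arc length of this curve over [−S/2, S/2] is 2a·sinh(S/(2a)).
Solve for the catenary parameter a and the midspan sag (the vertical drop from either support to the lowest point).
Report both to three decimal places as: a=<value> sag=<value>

a=30.927 sag=43.539

seed: a₀ = √(S³/(24(L−S))) = √(94.367³/(24·41.112)) = 29.183696
iter 1: u=1.616776  f(a)=+5.720e+00  f'(a)=-3.626e+00  a ← 29.183696 − (+5.720e+00/-3.626e+00) = 30.761172
iter 2: u=1.533865  f(a)=+4.965e-01  f'(a)=-3.022e+00  a ← 30.761172 − (+4.965e-01/-3.022e+00) = 30.925501
iter 3: u=1.525715  f(a)=+4.527e-03  f'(a)=-2.967e+00  a ← 30.925501 − (+4.527e-03/-2.967e+00) = 30.927027
iter 4: u=1.525640  f(a)=+3.839e-07  f'(a)=-2.966e+00  a ← 30.927027 − (+3.839e-07/-2.966e+00) = 30.927027
iter 5: u=1.525640  f(a)=-2.842e-14  f'(a)=-2.966e+00  a ← 30.927027 − (-2.842e-14/-2.966e+00) = 30.927027
converged: |Δa| < 1e-12 after 5 iterations
sag = a·(cosh(S/(2a)) − 1) = 30.927027·(cosh(1.525640) − 1) = 43.538541
T_max/T_min = cosh(S/(2a)) = 2.407783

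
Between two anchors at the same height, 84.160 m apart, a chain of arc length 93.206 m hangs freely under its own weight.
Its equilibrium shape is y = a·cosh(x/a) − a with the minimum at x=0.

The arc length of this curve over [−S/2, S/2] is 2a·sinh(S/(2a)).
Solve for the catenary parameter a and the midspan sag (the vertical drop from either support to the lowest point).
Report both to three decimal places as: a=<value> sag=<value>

a=53.224 sag=17.519

seed: a₀ = √(S³/(24(L−S))) = √(84.160³/(24·9.046)) = 52.399203
iter 1: u=0.803066  f(a)=+2.962e-01  f'(a)=-3.681e-01  a ← 52.399203 − (+2.962e-01/-3.681e-01) = 53.204004
iter 2: u=0.790918  f(a)=+6.962e-03  f'(a)=-3.509e-01  a ← 53.204004 − (+6.962e-03/-3.509e-01) = 53.223844
iter 3: u=0.790623  f(a)=+4.052e-06  f'(a)=-3.505e-01  a ← 53.223844 − (+4.052e-06/-3.505e-01) = 53.223855
iter 4: u=0.790623  f(a)=+1.378e-12  f'(a)=-3.505e-01  a ← 53.223855 − (+1.378e-12/-3.505e-01) = 53.223855
converged: |Δa| < 1e-12 after 4 iterations
sag = a·(cosh(S/(2a)) − 1) = 53.223855·(cosh(0.790623) − 1) = 17.519472
T_max/T_min = cosh(S/(2a)) = 1.329166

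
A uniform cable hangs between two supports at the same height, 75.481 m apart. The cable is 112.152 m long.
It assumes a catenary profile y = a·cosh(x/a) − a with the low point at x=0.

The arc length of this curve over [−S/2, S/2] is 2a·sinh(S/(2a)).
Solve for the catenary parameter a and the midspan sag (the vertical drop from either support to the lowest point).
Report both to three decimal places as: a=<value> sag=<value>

a=23.564 sag=37.262

seed: a₀ = √(S³/(24(L−S))) = √(75.481³/(24·36.671)) = 22.104947
iter 1: u=1.707333  f(a)=+5.731e+00  f'(a)=-4.391e+00  a ← 22.104947 − (+5.731e+00/-4.391e+00) = 23.410039
iter 2: u=1.612150  f(a)=+5.468e-01  f'(a)=-3.590e+00  a ← 23.410039 − (+5.468e-01/-3.590e+00) = 23.562342
iter 3: u=1.601730  f(a)=+6.136e-03  f'(a)=-3.510e+00  a ← 23.562342 − (+6.136e-03/-3.510e+00) = 23.564090
iter 4: u=1.601611  f(a)=+7.918e-07  f'(a)=-3.509e+00  a ← 23.564090 − (+7.918e-07/-3.509e+00) = 23.564090
iter 5: u=1.601611  f(a)=+1.421e-14  f'(a)=-3.509e+00  a ← 23.564090 − (+1.421e-14/-3.509e+00) = 23.564090
converged: |Δa| < 1e-12 after 5 iterations
sag = a·(cosh(S/(2a)) − 1) = 23.564090·(cosh(1.601611) − 1) = 37.261761
T_max/T_min = cosh(S/(2a)) = 2.581294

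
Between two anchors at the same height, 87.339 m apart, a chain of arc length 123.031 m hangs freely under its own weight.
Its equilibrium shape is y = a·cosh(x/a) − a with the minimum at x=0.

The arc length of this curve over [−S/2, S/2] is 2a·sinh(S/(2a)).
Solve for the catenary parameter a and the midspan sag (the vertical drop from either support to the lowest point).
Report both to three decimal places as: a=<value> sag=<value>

seed: a₀ = √(S³/(24(L−S))) = √(87.339³/(24·35.692)) = 27.888250
iter 1: u=1.565875  f(a)=+4.640e+00  f'(a)=-3.245e+00  a ← 27.888250 − (+4.640e+00/-3.245e+00) = 29.318275
iter 2: u=1.489498  f(a)=+3.808e-01  f'(a)=-2.732e+00  a ← 29.318275 − (+3.808e-01/-2.732e+00) = 29.457645
iter 3: u=1.482450  f(a)=+3.071e-03  f'(a)=-2.688e+00  a ← 29.457645 − (+3.071e-03/-2.688e+00) = 29.458788
iter 4: u=1.482393  f(a)=+2.033e-07  f'(a)=-2.688e+00  a ← 29.458788 − (+2.033e-07/-2.688e+00) = 29.458788
iter 5: u=1.482393  f(a)=-2.842e-14  f'(a)=-2.688e+00  a ← 29.458788 − (-2.842e-14/-2.688e+00) = 29.458788
converged: |Δa| < 1e-12 after 5 iterations
sag = a·(cosh(S/(2a)) − 1) = 29.458788·(cosh(1.482393) − 1) = 38.746615
T_max/T_min = cosh(S/(2a)) = 2.315282

a=29.459 sag=38.747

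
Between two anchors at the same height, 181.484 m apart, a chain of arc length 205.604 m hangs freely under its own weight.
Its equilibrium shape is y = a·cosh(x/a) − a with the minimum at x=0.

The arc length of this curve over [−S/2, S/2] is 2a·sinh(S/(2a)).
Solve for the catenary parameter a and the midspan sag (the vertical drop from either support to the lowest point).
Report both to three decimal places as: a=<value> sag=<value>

a=103.583 sag=42.354

seed: a₀ = √(S³/(24(L−S))) = √(181.484³/(24·24.120)) = 101.616268
iter 1: u=0.892987  f(a)=+9.802e-01  f'(a)=-5.137e-01  a ← 101.616268 − (+9.802e-01/-5.137e-01) = 103.524389
iter 2: u=0.876528  f(a)=+2.829e-02  f'(a)=-4.844e-01  a ← 103.524389 − (+2.829e-02/-4.844e-01) = 103.582787
iter 3: u=0.876034  f(a)=+2.512e-05  f'(a)=-4.836e-01  a ← 103.582787 − (+2.512e-05/-4.836e-01) = 103.582839
iter 4: u=0.876033  f(a)=+1.984e-11  f'(a)=-4.836e-01  a ← 103.582839 − (+1.984e-11/-4.836e-01) = 103.582839
converged: |Δa| < 1e-12 after 4 iterations
sag = a·(cosh(S/(2a)) − 1) = 103.582839·(cosh(0.876033) − 1) = 42.354325
T_max/T_min = cosh(S/(2a)) = 1.408893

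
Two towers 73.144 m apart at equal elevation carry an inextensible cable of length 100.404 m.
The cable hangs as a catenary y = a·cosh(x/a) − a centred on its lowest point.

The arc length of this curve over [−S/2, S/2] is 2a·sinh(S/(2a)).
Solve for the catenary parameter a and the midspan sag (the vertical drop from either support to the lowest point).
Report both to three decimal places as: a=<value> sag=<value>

a=25.721 sag=30.686

seed: a₀ = √(S³/(24(L−S))) = √(73.144³/(24·27.260)) = 24.456793
iter 1: u=1.495372  f(a)=+3.215e+00  f'(a)=-2.769e+00  a ← 24.456793 − (+3.215e+00/-2.769e+00) = 25.617865
iter 2: u=1.427598  f(a)=+2.431e-01  f'(a)=-2.365e+00  a ← 25.617865 − (+2.431e-01/-2.365e+00) = 25.720681
iter 3: u=1.421891  f(a)=+1.642e-03  f'(a)=-2.333e+00  a ← 25.720681 − (+1.642e-03/-2.333e+00) = 25.721384
iter 4: u=1.421852  f(a)=+7.599e-08  f'(a)=-2.333e+00  a ← 25.721384 − (+7.599e-08/-2.333e+00) = 25.721384
iter 5: u=1.421852  f(a)=+0.000e+00  f'(a)=-2.333e+00  a ← 25.721384 − (+0.000e+00/-2.333e+00) = 25.721384
converged: |Δa| < 1e-12 after 5 iterations
sag = a·(cosh(S/(2a)) − 1) = 25.721384·(cosh(1.421852) − 1) = 30.686332
T_max/T_min = cosh(S/(2a)) = 2.193028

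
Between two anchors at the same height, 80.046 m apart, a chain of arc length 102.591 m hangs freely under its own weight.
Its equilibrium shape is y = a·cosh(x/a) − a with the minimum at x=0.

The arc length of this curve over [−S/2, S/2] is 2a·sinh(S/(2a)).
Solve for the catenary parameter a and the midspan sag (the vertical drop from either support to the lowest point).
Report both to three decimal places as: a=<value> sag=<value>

seed: a₀ = √(S³/(24(L−S))) = √(80.046³/(24·22.545)) = 30.787804
iter 1: u=1.299963  f(a)=+1.983e+00  f'(a)=-1.727e+00  a ← 30.787804 − (+1.983e+00/-1.727e+00) = 31.935982
iter 2: u=1.253226  f(a)=+1.164e-01  f'(a)=-1.530e+00  a ← 31.935982 − (+1.164e-01/-1.530e+00) = 32.012019
iter 3: u=1.250249  f(a)=+4.556e-04  f'(a)=-1.518e+00  a ← 32.012019 − (+4.556e-04/-1.518e+00) = 32.012320
iter 4: u=1.250237  f(a)=+7.046e-09  f'(a)=-1.518e+00  a ← 32.012320 − (+7.046e-09/-1.518e+00) = 32.012320
iter 5: u=1.250237  f(a)=-4.263e-14  f'(a)=-1.518e+00  a ← 32.012320 − (-4.263e-14/-1.518e+00) = 32.012320
converged: |Δa| < 1e-12 after 5 iterations
sag = a·(cosh(S/(2a)) − 1) = 32.012320·(cosh(1.250237) − 1) = 28.452686
T_max/T_min = cosh(S/(2a)) = 1.888804

a=32.012 sag=28.453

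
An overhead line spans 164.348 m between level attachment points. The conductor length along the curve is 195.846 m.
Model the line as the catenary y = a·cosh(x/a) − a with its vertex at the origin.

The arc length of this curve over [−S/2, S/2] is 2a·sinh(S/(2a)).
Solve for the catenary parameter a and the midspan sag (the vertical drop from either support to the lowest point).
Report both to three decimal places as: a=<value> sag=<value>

seed: a₀ = √(S³/(24(L−S))) = √(164.348³/(24·31.498)) = 76.630123
iter 1: u=1.072346  f(a)=+1.861e+00  f'(a)=-9.206e-01  a ← 76.630123 − (+1.861e+00/-9.206e-01) = 78.652117
iter 2: u=1.044778  f(a)=+7.622e-02  f'(a)=-8.466e-01  a ← 78.652117 − (+7.622e-02/-8.466e-01) = 78.742148
iter 3: u=1.043583  f(a)=+1.399e-04  f'(a)=-8.435e-01  a ← 78.742148 − (+1.399e-04/-8.435e-01) = 78.742313
iter 4: u=1.043581  f(a)=+4.730e-10  f'(a)=-8.435e-01  a ← 78.742313 − (+4.730e-10/-8.435e-01) = 78.742313
iter 5: u=1.043581  f(a)=+0.000e+00  f'(a)=-8.435e-01  a ← 78.742313 − (+0.000e+00/-8.435e-01) = 78.742313
converged: |Δa| < 1e-12 after 5 iterations
sag = a·(cosh(S/(2a)) − 1) = 78.742313·(cosh(1.043581) − 1) = 46.913032
T_max/T_min = cosh(S/(2a)) = 1.595779

a=78.742 sag=46.913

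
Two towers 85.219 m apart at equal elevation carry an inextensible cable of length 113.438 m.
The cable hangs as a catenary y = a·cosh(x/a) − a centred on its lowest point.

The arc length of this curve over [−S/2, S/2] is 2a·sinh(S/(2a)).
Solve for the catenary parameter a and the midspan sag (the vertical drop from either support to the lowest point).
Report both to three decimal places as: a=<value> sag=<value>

a=31.629 sag=33.313

seed: a₀ = √(S³/(24(L−S))) = √(85.219³/(24·28.219)) = 30.229309
iter 1: u=1.409543  f(a)=+2.940e+00  f'(a)=-2.265e+00  a ← 30.229309 − (+2.940e+00/-2.265e+00) = 31.527017
iter 2: u=1.351523  f(a)=+1.999e-01  f'(a)=-1.967e+00  a ← 31.527017 − (+1.999e-01/-1.967e+00) = 31.628654
iter 3: u=1.347180  f(a)=+1.073e-03  f'(a)=-1.946e+00  a ← 31.628654 − (+1.073e-03/-1.946e+00) = 31.629205
iter 4: u=1.347157  f(a)=+3.132e-08  f'(a)=-1.946e+00  a ← 31.629205 − (+3.132e-08/-1.946e+00) = 31.629205
iter 5: u=1.347157  f(a)=+1.421e-14  f'(a)=-1.946e+00  a ← 31.629205 − (+1.421e-14/-1.946e+00) = 31.629205
converged: |Δa| < 1e-12 after 5 iterations
sag = a·(cosh(S/(2a)) − 1) = 31.629205·(cosh(1.347157) − 1) = 33.312704
T_max/T_min = cosh(S/(2a)) = 2.053226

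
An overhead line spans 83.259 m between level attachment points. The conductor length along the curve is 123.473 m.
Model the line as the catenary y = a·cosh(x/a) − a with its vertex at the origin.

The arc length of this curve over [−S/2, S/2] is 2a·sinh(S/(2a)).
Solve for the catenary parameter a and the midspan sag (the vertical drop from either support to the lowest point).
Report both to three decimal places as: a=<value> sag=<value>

seed: a₀ = √(S³/(24(L−S))) = √(83.259³/(24·40.214)) = 24.454148
iter 1: u=1.702349  f(a)=+6.246e+00  f'(a)=-4.346e+00  a ← 24.454148 − (+6.246e+00/-4.346e+00) = 25.891196
iter 2: u=1.607863  f(a)=+5.929e-01  f'(a)=-3.557e+00  a ← 25.891196 − (+5.929e-01/-3.557e+00) = 26.057879
iter 3: u=1.597578  f(a)=+6.580e-03  f'(a)=-3.478e+00  a ← 26.057879 − (+6.580e-03/-3.478e+00) = 26.059770
iter 4: u=1.597462  f(a)=+8.302e-07  f'(a)=-3.478e+00  a ← 26.059770 − (+8.302e-07/-3.478e+00) = 26.059770
iter 5: u=1.597462  f(a)=+1.421e-14  f'(a)=-3.478e+00  a ← 26.059770 − (+1.421e-14/-3.478e+00) = 26.059770
converged: |Δa| < 1e-12 after 5 iterations
sag = a·(cosh(S/(2a)) − 1) = 26.059770·(cosh(1.597462) − 1) = 40.951475
T_max/T_min = cosh(S/(2a)) = 2.571444

a=26.060 sag=40.951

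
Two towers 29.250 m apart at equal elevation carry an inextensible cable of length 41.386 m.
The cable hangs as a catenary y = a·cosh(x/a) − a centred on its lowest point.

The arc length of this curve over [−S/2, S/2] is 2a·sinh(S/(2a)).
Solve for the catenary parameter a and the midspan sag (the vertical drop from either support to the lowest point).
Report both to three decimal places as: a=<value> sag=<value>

seed: a₀ = √(S³/(24(L−S))) = √(29.250³/(24·12.136)) = 9.269267
iter 1: u=1.577795  f(a)=+1.603e+00  f'(a)=-3.331e+00  a ← 9.269267 − (+1.603e+00/-3.331e+00) = 9.750574
iter 2: u=1.499912  f(a)=+1.333e-01  f'(a)=-2.798e+00  a ← 9.750574 − (+1.333e-01/-2.798e+00) = 9.798229
iter 3: u=1.492617  f(a)=+1.107e-03  f'(a)=-2.752e+00  a ← 9.798229 − (+1.107e-03/-2.752e+00) = 9.798631
iter 4: u=1.492555  f(a)=+7.773e-08  f'(a)=-2.751e+00  a ← 9.798631 − (+7.773e-08/-2.751e+00) = 9.798631
iter 5: u=1.492555  f(a)=+7.105e-15  f'(a)=-2.751e+00  a ← 9.798631 − (+7.105e-15/-2.751e+00) = 9.798631
converged: |Δa| < 1e-12 after 5 iterations
sag = a·(cosh(S/(2a)) − 1) = 9.798631·(cosh(1.492555) − 1) = 13.097076
T_max/T_min = cosh(S/(2a)) = 2.336623

a=9.799 sag=13.097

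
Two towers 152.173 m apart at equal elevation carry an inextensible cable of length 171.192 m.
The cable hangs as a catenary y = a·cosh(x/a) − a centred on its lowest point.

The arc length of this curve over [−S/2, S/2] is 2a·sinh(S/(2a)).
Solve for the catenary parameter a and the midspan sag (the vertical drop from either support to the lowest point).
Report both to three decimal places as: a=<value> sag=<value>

seed: a₀ = √(S³/(24(L−S))) = √(152.173³/(24·19.019)) = 87.863185
iter 1: u=0.865966  f(a)=+7.260e-01  f'(a)=-4.663e-01  a ← 87.863185 − (+7.260e-01/-4.663e-01) = 89.420182
iter 2: u=0.850887  f(a)=+1.975e-02  f'(a)=-4.412e-01  a ← 89.420182 − (+1.975e-02/-4.412e-01) = 89.464938
iter 3: u=0.850462  f(a)=+1.552e-05  f'(a)=-4.405e-01  a ← 89.464938 − (+1.552e-05/-4.405e-01) = 89.464973
iter 4: u=0.850461  f(a)=+9.635e-12  f'(a)=-4.405e-01  a ← 89.464973 − (+9.635e-12/-4.405e-01) = 89.464973
converged: |Δa| < 1e-12 after 4 iterations
sag = a·(cosh(S/(2a)) − 1) = 89.464973·(cosh(0.850461) − 1) = 34.352056
T_max/T_min = cosh(S/(2a)) = 1.383972

a=89.465 sag=34.352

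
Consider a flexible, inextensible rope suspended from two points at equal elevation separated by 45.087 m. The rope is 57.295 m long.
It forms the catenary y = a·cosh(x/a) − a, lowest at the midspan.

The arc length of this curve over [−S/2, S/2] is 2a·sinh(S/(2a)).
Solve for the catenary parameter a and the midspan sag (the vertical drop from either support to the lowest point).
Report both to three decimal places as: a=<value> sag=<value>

a=18.365 sag=15.664

seed: a₀ = √(S³/(24(L−S))) = √(45.087³/(24·12.208)) = 17.686794
iter 1: u=1.274595  f(a)=+1.031e+00  f'(a)=-1.618e+00  a ← 17.686794 − (+1.031e+00/-1.618e+00) = 18.323874
iter 2: u=1.230280  f(a)=+5.832e-02  f'(a)=-1.440e+00  a ← 18.323874 − (+5.832e-02/-1.440e+00) = 18.364379
iter 3: u=1.227567  f(a)=+2.114e-04  f'(a)=-1.429e+00  a ← 18.364379 − (+2.114e-04/-1.429e+00) = 18.364527
iter 4: u=1.227557  f(a)=+2.800e-09  f'(a)=-1.429e+00  a ← 18.364527 − (+2.800e-09/-1.429e+00) = 18.364527
iter 5: u=1.227557  f(a)=+7.105e-15  f'(a)=-1.429e+00  a ← 18.364527 − (+7.105e-15/-1.429e+00) = 18.364527
converged: |Δa| < 1e-12 after 5 iterations
sag = a·(cosh(S/(2a)) − 1) = 18.364527·(cosh(1.227557) − 1) = 15.663919
T_max/T_min = cosh(S/(2a)) = 1.852944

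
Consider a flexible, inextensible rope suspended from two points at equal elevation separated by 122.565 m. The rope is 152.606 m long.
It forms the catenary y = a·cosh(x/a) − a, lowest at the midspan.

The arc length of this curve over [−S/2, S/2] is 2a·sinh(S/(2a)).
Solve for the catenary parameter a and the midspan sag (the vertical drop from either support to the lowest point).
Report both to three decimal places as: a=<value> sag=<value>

a=52.296 sag=40.208

seed: a₀ = √(S³/(24(L−S))) = √(122.565³/(24·30.041)) = 50.534374
iter 1: u=1.212689  f(a)=+2.288e+00  f'(a)=-1.373e+00  a ← 50.534374 − (+2.288e+00/-1.373e+00) = 52.200450
iter 2: u=1.173984  f(a)=+1.180e-01  f'(a)=-1.235e+00  a ← 52.200450 − (+1.180e-01/-1.235e+00) = 52.296021
iter 3: u=1.171839  f(a)=+3.518e-04  f'(a)=-1.228e+00  a ← 52.296021 − (+3.518e-04/-1.228e+00) = 52.296308
iter 4: u=1.171832  f(a)=+3.147e-09  f'(a)=-1.227e+00  a ← 52.296308 − (+3.147e-09/-1.227e+00) = 52.296308
iter 5: u=1.171832  f(a)=+5.684e-14  f'(a)=-1.227e+00  a ← 52.296308 − (+5.684e-14/-1.227e+00) = 52.296308
converged: |Δa| < 1e-12 after 5 iterations
sag = a·(cosh(S/(2a)) − 1) = 52.296308·(cosh(1.171832) − 1) = 40.208025
T_max/T_min = cosh(S/(2a)) = 1.768850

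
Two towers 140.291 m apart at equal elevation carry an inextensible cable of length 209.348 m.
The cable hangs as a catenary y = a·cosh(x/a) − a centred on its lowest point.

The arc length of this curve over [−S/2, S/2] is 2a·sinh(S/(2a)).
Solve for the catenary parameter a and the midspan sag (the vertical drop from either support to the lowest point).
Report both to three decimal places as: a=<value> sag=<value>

a=43.543 sag=69.826

seed: a₀ = √(S³/(24(L−S))) = √(140.291³/(24·69.057)) = 40.816451
iter 1: u=1.718560  f(a)=+1.095e+01  f'(a)=-4.495e+00  a ← 40.816451 − (+1.095e+01/-4.495e+00) = 43.251658
iter 2: u=1.621799  f(a)=+1.056e+00  f'(a)=-3.666e+00  a ← 43.251658 − (+1.056e+00/-3.666e+00) = 43.539751
iter 3: u=1.611068  f(a)=+1.215e-02  f'(a)=-3.582e+00  a ← 43.539751 − (+1.215e-02/-3.582e+00) = 43.543143
iter 4: u=1.610943  f(a)=+1.649e-06  f'(a)=-3.581e+00  a ← 43.543143 − (+1.649e-06/-3.581e+00) = 43.543143
iter 5: u=1.610943  f(a)=+2.842e-14  f'(a)=-3.581e+00  a ← 43.543143 − (+2.842e-14/-3.581e+00) = 43.543143
converged: |Δa| < 1e-12 after 5 iterations
sag = a·(cosh(S/(2a)) − 1) = 43.543143·(cosh(1.610943) − 1) = 69.826392
T_max/T_min = cosh(S/(2a)) = 2.603614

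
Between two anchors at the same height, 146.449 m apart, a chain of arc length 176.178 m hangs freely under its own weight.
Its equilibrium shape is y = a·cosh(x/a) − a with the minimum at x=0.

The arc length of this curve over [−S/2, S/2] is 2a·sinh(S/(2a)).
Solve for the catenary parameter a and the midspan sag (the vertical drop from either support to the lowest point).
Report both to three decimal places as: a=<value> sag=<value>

seed: a₀ = √(S³/(24(L−S))) = √(146.449³/(24·29.729)) = 66.348918
iter 1: u=1.103628  f(a)=+1.864e+00  f'(a)=-1.010e+00  a ← 66.348918 − (+1.864e+00/-1.010e+00) = 68.194084
iter 2: u=1.073766  f(a)=+8.058e-02  f'(a)=-9.245e-01  a ← 68.194084 − (+8.058e-02/-9.245e-01) = 68.281245
iter 3: u=1.072396  f(a)=+1.657e-04  f'(a)=-9.207e-01  a ← 68.281245 − (+1.657e-04/-9.207e-01) = 68.281425
iter 4: u=1.072393  f(a)=+7.036e-10  f'(a)=-9.207e-01  a ← 68.281425 − (+7.036e-10/-9.207e-01) = 68.281425
iter 5: u=1.072393  f(a)=+2.842e-14  f'(a)=-9.207e-01  a ← 68.281425 − (+2.842e-14/-9.207e-01) = 68.281425
converged: |Δa| < 1e-12 after 5 iterations
sag = a·(cosh(S/(2a)) − 1) = 68.281425·(cosh(1.072393) − 1) = 43.172713
T_max/T_min = cosh(S/(2a)) = 1.632276

a=68.281 sag=43.173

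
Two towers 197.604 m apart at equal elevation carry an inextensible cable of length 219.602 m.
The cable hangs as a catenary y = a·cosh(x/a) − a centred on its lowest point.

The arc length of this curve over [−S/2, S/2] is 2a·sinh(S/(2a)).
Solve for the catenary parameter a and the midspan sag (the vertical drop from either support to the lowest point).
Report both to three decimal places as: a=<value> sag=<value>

seed: a₀ = √(S³/(24(L−S))) = √(197.604³/(24·21.998)) = 120.891670
iter 1: u=0.817277  f(a)=+7.465e-01  f'(a)=-3.888e-01  a ← 120.891670 − (+7.465e-01/-3.888e-01) = 122.811462
iter 2: u=0.804501  f(a)=+1.815e-02  f'(a)=-3.701e-01  a ← 122.811462 − (+1.815e-02/-3.701e-01) = 122.860507
iter 3: u=0.804180  f(a)=+1.133e-05  f'(a)=-3.697e-01  a ← 122.860507 − (+1.133e-05/-3.697e-01) = 122.860538
iter 4: u=0.804180  f(a)=+4.462e-12  f'(a)=-3.697e-01  a ← 122.860538 − (+4.462e-12/-3.697e-01) = 122.860538
converged: |Δa| < 1e-12 after 4 iterations
sag = a·(cosh(S/(2a)) − 1) = 122.860538·(cosh(0.804180) − 1) = 41.914980
T_max/T_min = cosh(S/(2a)) = 1.341159

a=122.861 sag=41.915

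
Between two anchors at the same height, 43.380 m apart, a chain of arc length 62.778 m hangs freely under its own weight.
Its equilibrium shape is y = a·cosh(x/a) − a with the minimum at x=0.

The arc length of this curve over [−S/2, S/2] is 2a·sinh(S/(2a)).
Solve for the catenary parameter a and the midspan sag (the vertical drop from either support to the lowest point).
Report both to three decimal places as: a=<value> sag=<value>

a=14.052 sag=20.339

seed: a₀ = √(S³/(24(L−S))) = √(43.380³/(24·19.398)) = 13.241898
iter 1: u=1.637983  f(a)=+2.775e+00  f'(a)=-3.795e+00  a ← 13.241898 − (+2.775e+00/-3.795e+00) = 13.973067
iter 2: u=1.552272  f(a)=+2.464e-01  f'(a)=-3.148e+00  a ← 13.973067 − (+2.464e-01/-3.148e+00) = 14.051330
iter 3: u=1.543626  f(a)=+2.361e-03  f'(a)=-3.088e+00  a ← 14.051330 − (+2.361e-03/-3.088e+00) = 14.052095
iter 4: u=1.543542  f(a)=+2.214e-07  f'(a)=-3.088e+00  a ← 14.052095 − (+2.214e-07/-3.088e+00) = 14.052095
iter 5: u=1.543542  f(a)=+0.000e+00  f'(a)=-3.088e+00  a ← 14.052095 − (+0.000e+00/-3.088e+00) = 14.052095
converged: |Δa| < 1e-12 after 5 iterations
sag = a·(cosh(S/(2a)) − 1) = 14.052095·(cosh(1.543542) − 1) = 20.338757
T_max/T_min = cosh(S/(2a)) = 2.447383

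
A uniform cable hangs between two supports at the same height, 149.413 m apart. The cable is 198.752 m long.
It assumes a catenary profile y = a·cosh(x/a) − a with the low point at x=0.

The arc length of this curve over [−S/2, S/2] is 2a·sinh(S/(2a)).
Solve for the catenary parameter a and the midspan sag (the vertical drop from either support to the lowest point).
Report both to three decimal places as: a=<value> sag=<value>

a=55.525 sag=58.311

seed: a₀ = √(S³/(24(L−S))) = √(149.413³/(24·49.339)) = 53.073996
iter 1: u=1.407591  f(a)=+5.125e+00  f'(a)=-2.255e+00  a ← 53.073996 − (+5.125e+00/-2.255e+00) = 55.346980
iter 2: u=1.349785  f(a)=+3.476e-01  f'(a)=-1.958e+00  a ← 55.346980 − (+3.476e-01/-1.958e+00) = 55.524489
iter 3: u=1.345469  f(a)=+1.857e-03  f'(a)=-1.937e+00  a ← 55.524489 − (+1.857e-03/-1.937e+00) = 55.525447
iter 4: u=1.345446  f(a)=+5.359e-08  f'(a)=-1.937e+00  a ← 55.525447 − (+5.359e-08/-1.937e+00) = 55.525447
iter 5: u=1.345446  f(a)=+0.000e+00  f'(a)=-1.937e+00  a ← 55.525447 − (+0.000e+00/-1.937e+00) = 55.525447
converged: |Δa| < 1e-12 after 5 iterations
sag = a·(cosh(S/(2a)) − 1) = 55.525447·(cosh(1.345446) − 1) = 58.310684
T_max/T_min = cosh(S/(2a)) = 2.050161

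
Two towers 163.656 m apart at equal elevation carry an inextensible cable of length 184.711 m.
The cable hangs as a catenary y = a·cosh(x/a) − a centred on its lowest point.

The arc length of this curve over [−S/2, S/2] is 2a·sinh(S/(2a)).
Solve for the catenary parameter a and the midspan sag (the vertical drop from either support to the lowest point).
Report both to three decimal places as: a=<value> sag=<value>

a=94.882 sag=37.527

seed: a₀ = √(S³/(24(L−S))) = √(163.656³/(24·21.055)) = 93.135372
iter 1: u=0.878592  f(a)=+8.277e-01  f'(a)=-4.880e-01  a ← 93.135372 − (+8.277e-01/-4.880e-01) = 94.831508
iter 2: u=0.862878  f(a)=+2.315e-02  f'(a)=-4.611e-01  a ← 94.831508 − (+2.315e-02/-4.611e-01) = 94.881725
iter 3: u=0.862421  f(a)=+1.927e-05  f'(a)=-4.603e-01  a ← 94.881725 − (+1.927e-05/-4.603e-01) = 94.881767
iter 4: u=0.862421  f(a)=+1.342e-11  f'(a)=-4.603e-01  a ← 94.881767 − (+1.342e-11/-4.603e-01) = 94.881767
converged: |Δa| < 1e-12 after 4 iterations
sag = a·(cosh(S/(2a)) − 1) = 94.881767·(cosh(0.862421) − 1) = 37.527025
T_max/T_min = cosh(S/(2a)) = 1.395514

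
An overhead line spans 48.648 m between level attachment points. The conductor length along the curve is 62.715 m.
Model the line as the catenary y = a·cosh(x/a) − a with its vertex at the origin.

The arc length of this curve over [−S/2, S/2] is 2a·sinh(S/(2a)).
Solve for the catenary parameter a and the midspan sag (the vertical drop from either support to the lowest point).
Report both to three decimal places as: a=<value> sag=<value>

a=19.220 sag=17.559

seed: a₀ = √(S³/(24(L−S))) = √(48.648³/(24·14.067)) = 18.466778
iter 1: u=1.317176  f(a)=+1.272e+00  f'(a)=-1.805e+00  a ← 18.466778 − (+1.272e+00/-1.805e+00) = 19.171550
iter 2: u=1.268755  f(a)=+7.644e-02  f'(a)=-1.594e+00  a ← 19.171550 − (+7.644e-02/-1.594e+00) = 19.219512
iter 3: u=1.265589  f(a)=+3.151e-04  f'(a)=-1.581e+00  a ← 19.219512 − (+3.151e-04/-1.581e+00) = 19.219711
iter 4: u=1.265576  f(a)=+5.404e-09  f'(a)=-1.581e+00  a ← 19.219711 − (+5.404e-09/-1.581e+00) = 19.219711
iter 5: u=1.265576  f(a)=-1.421e-14  f'(a)=-1.581e+00  a ← 19.219711 − (-1.421e-14/-1.581e+00) = 19.219711
converged: |Δa| < 1e-12 after 5 iterations
sag = a·(cosh(S/(2a)) − 1) = 19.219711·(cosh(1.265576) − 1) = 17.559224
T_max/T_min = cosh(S/(2a)) = 1.913605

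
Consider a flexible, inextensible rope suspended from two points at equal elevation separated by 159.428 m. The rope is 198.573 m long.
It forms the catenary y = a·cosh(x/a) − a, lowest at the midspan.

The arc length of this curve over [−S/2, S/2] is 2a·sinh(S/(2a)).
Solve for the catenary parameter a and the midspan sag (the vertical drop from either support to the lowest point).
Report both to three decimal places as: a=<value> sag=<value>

seed: a₀ = √(S³/(24(L−S))) = √(159.428³/(24·39.145)) = 65.675461
iter 1: u=1.213756  f(a)=+2.987e+00  f'(a)=-1.377e+00  a ← 65.675461 − (+2.987e+00/-1.377e+00) = 67.844132
iter 2: u=1.174958  f(a)=+1.543e-01  f'(a)=-1.238e+00  a ← 67.844132 − (+1.543e-01/-1.238e+00) = 67.968759
iter 3: u=1.172804  f(a)=+4.616e-04  f'(a)=-1.231e+00  a ← 67.968759 − (+4.616e-04/-1.231e+00) = 67.969134
iter 4: u=1.172797  f(a)=+4.158e-09  f'(a)=-1.231e+00  a ← 67.969134 − (+4.158e-09/-1.231e+00) = 67.969134
iter 5: u=1.172797  f(a)=+0.000e+00  f'(a)=-1.231e+00  a ← 67.969134 − (+0.000e+00/-1.231e+00) = 67.969134
converged: |Δa| < 1e-12 after 5 iterations
sag = a·(cosh(S/(2a)) − 1) = 67.969134·(cosh(1.172797) − 1) = 52.353816
T_max/T_min = cosh(S/(2a)) = 1.770259

a=67.969 sag=52.354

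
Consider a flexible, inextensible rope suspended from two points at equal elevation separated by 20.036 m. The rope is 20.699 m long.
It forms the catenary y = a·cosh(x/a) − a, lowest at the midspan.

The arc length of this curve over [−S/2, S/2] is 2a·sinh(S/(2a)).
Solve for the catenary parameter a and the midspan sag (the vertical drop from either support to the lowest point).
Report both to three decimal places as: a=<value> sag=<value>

seed: a₀ = √(S³/(24(L−S))) = √(20.036³/(24·0.663)) = 22.482994
iter 1: u=0.445581  f(a)=+6.613e-03  f'(a)=-6.016e-02  a ← 22.482994 − (+6.613e-03/-6.016e-02) = 22.592921
iter 2: u=0.443413  f(a)=+4.881e-05  f'(a)=-5.927e-02  a ← 22.592921 − (+4.881e-05/-5.927e-02) = 22.593745
iter 3: u=0.443397  f(a)=+2.704e-09  f'(a)=-5.927e-02  a ← 22.593745 − (+2.704e-09/-5.927e-02) = 22.593745
iter 4: u=0.443397  f(a)=+0.000e+00  f'(a)=-5.927e-02  a ← 22.593745 − (+0.000e+00/-5.927e-02) = 22.593745
converged: |Δa| < 1e-12 after 4 iterations
sag = a·(cosh(S/(2a)) − 1) = 22.593745·(cosh(0.443397) − 1) = 2.257602
T_max/T_min = cosh(S/(2a)) = 1.099922

a=22.594 sag=2.258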